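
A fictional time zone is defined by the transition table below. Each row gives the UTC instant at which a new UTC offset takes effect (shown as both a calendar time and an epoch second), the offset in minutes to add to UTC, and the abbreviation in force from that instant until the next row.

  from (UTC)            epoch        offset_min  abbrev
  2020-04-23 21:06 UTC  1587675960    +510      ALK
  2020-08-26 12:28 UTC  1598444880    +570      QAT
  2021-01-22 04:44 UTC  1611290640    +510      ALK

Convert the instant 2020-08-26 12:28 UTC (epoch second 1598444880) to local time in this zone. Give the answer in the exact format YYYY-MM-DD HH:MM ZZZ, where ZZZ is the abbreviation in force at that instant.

Query: 2020-08-26 12:28 UTC
Rule 2/3 (QAT, +09:30): 2020-08-26 12:28 UTC ≤ query < 2021-01-22 04:44 UTC
12·60 + 28 + 570 = 1318 min
1318 = 0·1440 + 1318; 1318 = 21·60 + 58 → 21:58, same day
→ 2020-08-26 21:58 QAT

2020-08-26 21:58 QAT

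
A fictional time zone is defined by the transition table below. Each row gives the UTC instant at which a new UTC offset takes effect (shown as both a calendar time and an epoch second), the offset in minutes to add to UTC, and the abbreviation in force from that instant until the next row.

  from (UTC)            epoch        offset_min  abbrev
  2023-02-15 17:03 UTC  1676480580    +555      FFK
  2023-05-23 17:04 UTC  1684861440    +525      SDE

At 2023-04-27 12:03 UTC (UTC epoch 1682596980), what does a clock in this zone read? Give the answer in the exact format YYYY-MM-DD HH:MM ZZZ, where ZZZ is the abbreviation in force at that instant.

2023-04-27 21:18 FFK

Query: 2023-04-27 12:03 UTC
Rule 1/2 (FFK, +09:15): 2023-02-15 17:03 UTC ≤ query < 2023-05-23 17:04 UTC
12·60 + 3 + 555 = 1278 min
1278 = 0·1440 + 1278; 1278 = 21·60 + 18 → 21:18, same day
→ 2023-04-27 21:18 FFK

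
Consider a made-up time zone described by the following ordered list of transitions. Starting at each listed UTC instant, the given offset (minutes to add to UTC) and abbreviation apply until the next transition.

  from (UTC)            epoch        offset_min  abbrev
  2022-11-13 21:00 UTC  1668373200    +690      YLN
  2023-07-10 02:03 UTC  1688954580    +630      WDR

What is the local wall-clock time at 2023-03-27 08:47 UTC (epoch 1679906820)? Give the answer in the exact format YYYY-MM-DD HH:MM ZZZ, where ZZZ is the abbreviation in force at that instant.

2023-03-27 20:17 YLN

Query: 2023-03-27 08:47 UTC
Rule 1/2 (YLN, +11:30): 2022-11-13 21:00 UTC ≤ query < 2023-07-10 02:03 UTC
8·60 + 47 + 690 = 1217 min
1217 = 0·1440 + 1217; 1217 = 20·60 + 17 → 20:17, same day
→ 2023-03-27 20:17 YLN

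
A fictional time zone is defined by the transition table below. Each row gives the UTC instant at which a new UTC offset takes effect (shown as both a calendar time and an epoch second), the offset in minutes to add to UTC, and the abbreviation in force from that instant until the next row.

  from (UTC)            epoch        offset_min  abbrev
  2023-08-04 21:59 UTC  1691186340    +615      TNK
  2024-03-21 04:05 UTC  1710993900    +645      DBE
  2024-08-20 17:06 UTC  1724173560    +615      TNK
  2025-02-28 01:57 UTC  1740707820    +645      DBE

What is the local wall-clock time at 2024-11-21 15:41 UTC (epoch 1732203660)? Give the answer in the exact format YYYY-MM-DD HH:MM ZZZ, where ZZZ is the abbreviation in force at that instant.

Query: 2024-11-21 15:41 UTC
Rule 3/4 (TNK, +10:15): 2024-08-20 17:06 UTC ≤ query < 2025-02-28 01:57 UTC
15·60 + 41 + 615 = 1556 min
1556 = 1·1440 + 116; 116 = 1·60 + 56 → 01:56, 2024-11-21 + 1 day = 2024-11-22
→ 2024-11-22 01:56 TNK

2024-11-22 01:56 TNK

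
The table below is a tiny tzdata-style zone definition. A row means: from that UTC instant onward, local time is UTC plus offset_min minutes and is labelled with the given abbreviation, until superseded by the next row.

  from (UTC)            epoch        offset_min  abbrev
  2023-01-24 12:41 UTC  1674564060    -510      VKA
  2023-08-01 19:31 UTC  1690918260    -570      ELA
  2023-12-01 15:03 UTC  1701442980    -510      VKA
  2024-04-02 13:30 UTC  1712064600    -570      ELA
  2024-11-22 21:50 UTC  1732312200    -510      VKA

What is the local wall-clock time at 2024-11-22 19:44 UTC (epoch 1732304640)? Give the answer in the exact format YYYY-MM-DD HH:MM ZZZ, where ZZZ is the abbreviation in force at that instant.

2024-11-22 10:14 ELA

Query: 2024-11-22 19:44 UTC
Rule 4/5 (ELA, -09:30): 2024-04-02 13:30 UTC ≤ query < 2024-11-22 21:50 UTC
19·60 + 44 - 570 = 614 min
614 = 0·1440 + 614; 614 = 10·60 + 14 → 10:14, same day
→ 2024-11-22 10:14 ELA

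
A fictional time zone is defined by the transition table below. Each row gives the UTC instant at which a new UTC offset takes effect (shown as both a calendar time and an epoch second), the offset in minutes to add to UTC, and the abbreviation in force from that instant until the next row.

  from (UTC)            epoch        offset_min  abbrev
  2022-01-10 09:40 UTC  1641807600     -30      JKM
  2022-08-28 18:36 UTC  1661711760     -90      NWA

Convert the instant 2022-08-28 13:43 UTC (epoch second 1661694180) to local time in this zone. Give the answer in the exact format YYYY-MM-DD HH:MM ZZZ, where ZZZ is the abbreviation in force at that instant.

2022-08-28 13:13 JKM

Query: 2022-08-28 13:43 UTC
Rule 1/2 (JKM, -00:30): 2022-01-10 09:40 UTC ≤ query < 2022-08-28 18:36 UTC
13·60 + 43 - 30 = 793 min
793 = 0·1440 + 793; 793 = 13·60 + 13 → 13:13, same day
→ 2022-08-28 13:13 JKM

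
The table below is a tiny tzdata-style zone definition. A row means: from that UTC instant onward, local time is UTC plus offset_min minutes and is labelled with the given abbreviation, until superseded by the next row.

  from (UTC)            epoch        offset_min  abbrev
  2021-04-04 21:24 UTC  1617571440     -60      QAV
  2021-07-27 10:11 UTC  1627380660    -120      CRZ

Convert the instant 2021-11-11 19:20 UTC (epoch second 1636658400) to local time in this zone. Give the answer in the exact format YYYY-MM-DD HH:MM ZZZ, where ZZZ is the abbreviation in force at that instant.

2021-11-11 17:20 CRZ

Query: 2021-11-11 19:20 UTC
Rule 2/2 (CRZ, -02:00): 2021-07-27 10:11 UTC ≤ query < +∞
19·60 + 20 - 120 = 1040 min
1040 = 0·1440 + 1040; 1040 = 17·60 + 20 → 17:20, same day
→ 2021-11-11 17:20 CRZ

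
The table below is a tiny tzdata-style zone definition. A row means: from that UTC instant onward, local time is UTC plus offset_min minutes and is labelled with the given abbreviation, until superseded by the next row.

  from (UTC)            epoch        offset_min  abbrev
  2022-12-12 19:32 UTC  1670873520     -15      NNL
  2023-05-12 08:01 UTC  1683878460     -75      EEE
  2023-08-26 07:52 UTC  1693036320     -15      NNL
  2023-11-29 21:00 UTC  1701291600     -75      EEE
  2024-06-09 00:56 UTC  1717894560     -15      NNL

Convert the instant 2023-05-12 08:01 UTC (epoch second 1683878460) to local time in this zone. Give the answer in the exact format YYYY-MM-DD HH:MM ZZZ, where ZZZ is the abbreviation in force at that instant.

Query: 2023-05-12 08:01 UTC
Rule 2/5 (EEE, -01:15): 2023-05-12 08:01 UTC ≤ query < 2023-08-26 07:52 UTC
8·60 + 1 - 75 = 406 min
406 = 0·1440 + 406; 406 = 6·60 + 46 → 06:46, same day
→ 2023-05-12 06:46 EEE

2023-05-12 06:46 EEE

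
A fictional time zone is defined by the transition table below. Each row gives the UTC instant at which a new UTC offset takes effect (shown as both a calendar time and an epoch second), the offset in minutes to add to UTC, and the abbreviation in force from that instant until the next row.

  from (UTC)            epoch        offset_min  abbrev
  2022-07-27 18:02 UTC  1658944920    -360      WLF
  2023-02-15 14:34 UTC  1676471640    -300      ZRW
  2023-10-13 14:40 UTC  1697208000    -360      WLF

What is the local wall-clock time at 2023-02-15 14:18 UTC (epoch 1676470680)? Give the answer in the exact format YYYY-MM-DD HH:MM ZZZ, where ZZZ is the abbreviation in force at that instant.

Query: 2023-02-15 14:18 UTC
Rule 1/3 (WLF, -06:00): 2022-07-27 18:02 UTC ≤ query < 2023-02-15 14:34 UTC
14·60 + 18 - 360 = 498 min
498 = 0·1440 + 498; 498 = 8·60 + 18 → 08:18, same day
→ 2023-02-15 08:18 WLF

2023-02-15 08:18 WLF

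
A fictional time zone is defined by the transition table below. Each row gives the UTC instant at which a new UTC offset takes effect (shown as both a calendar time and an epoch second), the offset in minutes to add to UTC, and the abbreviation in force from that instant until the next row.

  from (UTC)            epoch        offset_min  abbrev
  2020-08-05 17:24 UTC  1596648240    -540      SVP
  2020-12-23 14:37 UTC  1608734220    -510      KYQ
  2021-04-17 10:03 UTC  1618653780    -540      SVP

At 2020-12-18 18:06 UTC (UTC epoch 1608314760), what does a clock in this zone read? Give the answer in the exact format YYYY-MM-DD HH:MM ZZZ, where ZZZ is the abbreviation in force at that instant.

2020-12-18 09:06 SVP

Query: 2020-12-18 18:06 UTC
Rule 1/3 (SVP, -09:00): 2020-08-05 17:24 UTC ≤ query < 2020-12-23 14:37 UTC
18·60 + 6 - 540 = 546 min
546 = 0·1440 + 546; 546 = 9·60 + 6 → 09:06, same day
→ 2020-12-18 09:06 SVP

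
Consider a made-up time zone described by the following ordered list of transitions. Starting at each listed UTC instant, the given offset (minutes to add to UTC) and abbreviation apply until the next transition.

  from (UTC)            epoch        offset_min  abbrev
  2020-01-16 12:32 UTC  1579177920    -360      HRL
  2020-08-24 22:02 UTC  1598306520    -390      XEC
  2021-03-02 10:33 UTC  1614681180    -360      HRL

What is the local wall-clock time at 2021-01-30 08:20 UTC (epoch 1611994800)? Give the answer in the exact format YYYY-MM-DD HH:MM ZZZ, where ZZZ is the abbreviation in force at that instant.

Query: 2021-01-30 08:20 UTC
Rule 2/3 (XEC, -06:30): 2020-08-24 22:02 UTC ≤ query < 2021-03-02 10:33 UTC
8·60 + 20 - 390 = 110 min
110 = 0·1440 + 110; 110 = 1·60 + 50 → 01:50, same day
→ 2021-01-30 01:50 XEC

2021-01-30 01:50 XEC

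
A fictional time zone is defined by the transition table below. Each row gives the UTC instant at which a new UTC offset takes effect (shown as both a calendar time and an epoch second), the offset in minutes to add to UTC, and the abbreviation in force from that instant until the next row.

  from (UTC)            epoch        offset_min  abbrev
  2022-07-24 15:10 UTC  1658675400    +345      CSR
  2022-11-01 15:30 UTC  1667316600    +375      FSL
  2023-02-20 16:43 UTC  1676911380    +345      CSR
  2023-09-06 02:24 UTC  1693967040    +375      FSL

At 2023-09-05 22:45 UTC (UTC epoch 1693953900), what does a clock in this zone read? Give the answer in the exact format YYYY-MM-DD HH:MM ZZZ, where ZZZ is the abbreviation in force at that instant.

Query: 2023-09-05 22:45 UTC
Rule 3/4 (CSR, +05:45): 2023-02-20 16:43 UTC ≤ query < 2023-09-06 02:24 UTC
22·60 + 45 + 345 = 1710 min
1710 = 1·1440 + 270; 270 = 4·60 + 30 → 04:30, 2023-09-05 + 1 day = 2023-09-06
→ 2023-09-06 04:30 CSR

2023-09-06 04:30 CSR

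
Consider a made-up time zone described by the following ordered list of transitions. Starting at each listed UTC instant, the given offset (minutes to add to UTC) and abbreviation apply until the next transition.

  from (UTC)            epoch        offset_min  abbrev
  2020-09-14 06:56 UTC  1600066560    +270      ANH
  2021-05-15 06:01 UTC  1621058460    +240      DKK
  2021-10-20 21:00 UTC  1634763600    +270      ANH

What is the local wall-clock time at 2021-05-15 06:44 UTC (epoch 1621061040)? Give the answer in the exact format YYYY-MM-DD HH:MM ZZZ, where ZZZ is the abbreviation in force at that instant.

2021-05-15 10:44 DKK

Query: 2021-05-15 06:44 UTC
Rule 2/3 (DKK, +04:00): 2021-05-15 06:01 UTC ≤ query < 2021-10-20 21:00 UTC
6·60 + 44 + 240 = 644 min
644 = 0·1440 + 644; 644 = 10·60 + 44 → 10:44, same day
→ 2021-05-15 10:44 DKK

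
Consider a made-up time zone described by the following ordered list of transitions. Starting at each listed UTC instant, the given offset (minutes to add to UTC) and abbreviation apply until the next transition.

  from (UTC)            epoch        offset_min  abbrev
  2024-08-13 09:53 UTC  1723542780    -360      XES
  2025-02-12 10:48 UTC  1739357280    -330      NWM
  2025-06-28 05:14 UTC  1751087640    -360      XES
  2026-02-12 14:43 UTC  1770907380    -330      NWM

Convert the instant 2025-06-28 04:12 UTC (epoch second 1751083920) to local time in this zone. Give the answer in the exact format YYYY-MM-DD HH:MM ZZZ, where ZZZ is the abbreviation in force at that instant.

2025-06-27 22:42 NWM

Query: 2025-06-28 04:12 UTC
Rule 2/4 (NWM, -05:30): 2025-02-12 10:48 UTC ≤ query < 2025-06-28 05:14 UTC
4·60 + 12 - 330 = -78 min
-78 = -1·1440 + 1362; 1362 = 22·60 + 42 → 22:42, 2025-06-28 - 1 day = 2025-06-27
→ 2025-06-27 22:42 NWM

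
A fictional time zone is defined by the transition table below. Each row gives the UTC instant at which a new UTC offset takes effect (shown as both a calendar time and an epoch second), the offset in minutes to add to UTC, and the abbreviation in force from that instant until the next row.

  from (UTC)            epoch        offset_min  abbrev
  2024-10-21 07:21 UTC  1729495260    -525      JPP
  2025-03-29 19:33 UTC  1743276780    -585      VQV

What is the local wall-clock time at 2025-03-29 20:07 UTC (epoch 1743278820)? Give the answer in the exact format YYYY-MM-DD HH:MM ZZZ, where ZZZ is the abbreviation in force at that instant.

2025-03-29 10:22 VQV

Query: 2025-03-29 20:07 UTC
Rule 2/2 (VQV, -09:45): 2025-03-29 19:33 UTC ≤ query < +∞
20·60 + 7 - 585 = 622 min
622 = 0·1440 + 622; 622 = 10·60 + 22 → 10:22, same day
→ 2025-03-29 10:22 VQV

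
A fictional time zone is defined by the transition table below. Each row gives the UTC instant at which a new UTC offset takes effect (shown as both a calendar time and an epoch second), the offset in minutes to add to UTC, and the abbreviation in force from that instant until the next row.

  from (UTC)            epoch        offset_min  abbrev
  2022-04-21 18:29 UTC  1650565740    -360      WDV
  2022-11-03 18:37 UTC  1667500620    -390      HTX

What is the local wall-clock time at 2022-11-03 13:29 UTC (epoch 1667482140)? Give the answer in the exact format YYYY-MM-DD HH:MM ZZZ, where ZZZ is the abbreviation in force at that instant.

Query: 2022-11-03 13:29 UTC
Rule 1/2 (WDV, -06:00): 2022-04-21 18:29 UTC ≤ query < 2022-11-03 18:37 UTC
13·60 + 29 - 360 = 449 min
449 = 0·1440 + 449; 449 = 7·60 + 29 → 07:29, same day
→ 2022-11-03 07:29 WDV

2022-11-03 07:29 WDV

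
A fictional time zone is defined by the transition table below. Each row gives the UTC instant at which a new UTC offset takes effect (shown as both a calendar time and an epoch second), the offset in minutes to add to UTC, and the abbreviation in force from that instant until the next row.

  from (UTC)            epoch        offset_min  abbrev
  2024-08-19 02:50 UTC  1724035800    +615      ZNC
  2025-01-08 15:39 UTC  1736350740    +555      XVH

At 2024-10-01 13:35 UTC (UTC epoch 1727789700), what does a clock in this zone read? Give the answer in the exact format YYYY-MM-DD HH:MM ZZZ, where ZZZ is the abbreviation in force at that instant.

2024-10-01 23:50 ZNC

Query: 2024-10-01 13:35 UTC
Rule 1/2 (ZNC, +10:15): 2024-08-19 02:50 UTC ≤ query < 2025-01-08 15:39 UTC
13·60 + 35 + 615 = 1430 min
1430 = 0·1440 + 1430; 1430 = 23·60 + 50 → 23:50, same day
→ 2024-10-01 23:50 ZNC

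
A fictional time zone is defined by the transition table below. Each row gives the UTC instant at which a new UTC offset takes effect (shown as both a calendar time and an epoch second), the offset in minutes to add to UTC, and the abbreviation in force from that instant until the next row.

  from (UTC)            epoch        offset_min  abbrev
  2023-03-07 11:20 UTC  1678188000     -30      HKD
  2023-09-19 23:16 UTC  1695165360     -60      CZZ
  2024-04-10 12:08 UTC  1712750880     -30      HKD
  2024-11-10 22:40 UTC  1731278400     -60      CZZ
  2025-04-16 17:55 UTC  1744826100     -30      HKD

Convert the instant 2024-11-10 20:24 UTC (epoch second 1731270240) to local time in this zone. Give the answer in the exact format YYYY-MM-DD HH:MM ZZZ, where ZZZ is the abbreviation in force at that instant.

Query: 2024-11-10 20:24 UTC
Rule 3/5 (HKD, -00:30): 2024-04-10 12:08 UTC ≤ query < 2024-11-10 22:40 UTC
20·60 + 24 - 30 = 1194 min
1194 = 0·1440 + 1194; 1194 = 19·60 + 54 → 19:54, same day
→ 2024-11-10 19:54 HKD

2024-11-10 19:54 HKD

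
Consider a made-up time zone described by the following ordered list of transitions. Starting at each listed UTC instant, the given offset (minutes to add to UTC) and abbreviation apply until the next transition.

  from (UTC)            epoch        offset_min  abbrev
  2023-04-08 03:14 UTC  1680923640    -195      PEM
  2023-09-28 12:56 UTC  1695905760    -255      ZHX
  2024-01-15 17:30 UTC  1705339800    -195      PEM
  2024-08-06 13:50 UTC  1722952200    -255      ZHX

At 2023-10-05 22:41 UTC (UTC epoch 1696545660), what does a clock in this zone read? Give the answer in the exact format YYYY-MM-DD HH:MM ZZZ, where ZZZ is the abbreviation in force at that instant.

2023-10-05 18:26 ZHX

Query: 2023-10-05 22:41 UTC
Rule 2/4 (ZHX, -04:15): 2023-09-28 12:56 UTC ≤ query < 2024-01-15 17:30 UTC
22·60 + 41 - 255 = 1106 min
1106 = 0·1440 + 1106; 1106 = 18·60 + 26 → 18:26, same day
→ 2023-10-05 18:26 ZHX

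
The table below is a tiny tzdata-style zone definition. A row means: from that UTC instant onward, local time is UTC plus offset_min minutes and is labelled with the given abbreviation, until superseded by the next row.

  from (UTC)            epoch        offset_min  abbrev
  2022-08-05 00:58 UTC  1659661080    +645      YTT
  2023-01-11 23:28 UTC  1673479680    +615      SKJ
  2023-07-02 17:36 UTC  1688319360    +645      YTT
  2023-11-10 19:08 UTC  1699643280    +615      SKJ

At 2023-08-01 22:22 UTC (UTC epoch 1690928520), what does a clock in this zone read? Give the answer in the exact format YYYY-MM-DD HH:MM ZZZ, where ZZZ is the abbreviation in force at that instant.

Query: 2023-08-01 22:22 UTC
Rule 3/4 (YTT, +10:45): 2023-07-02 17:36 UTC ≤ query < 2023-11-10 19:08 UTC
22·60 + 22 + 645 = 1987 min
1987 = 1·1440 + 547; 547 = 9·60 + 7 → 09:07, 2023-08-01 + 1 day = 2023-08-02
→ 2023-08-02 09:07 YTT

2023-08-02 09:07 YTT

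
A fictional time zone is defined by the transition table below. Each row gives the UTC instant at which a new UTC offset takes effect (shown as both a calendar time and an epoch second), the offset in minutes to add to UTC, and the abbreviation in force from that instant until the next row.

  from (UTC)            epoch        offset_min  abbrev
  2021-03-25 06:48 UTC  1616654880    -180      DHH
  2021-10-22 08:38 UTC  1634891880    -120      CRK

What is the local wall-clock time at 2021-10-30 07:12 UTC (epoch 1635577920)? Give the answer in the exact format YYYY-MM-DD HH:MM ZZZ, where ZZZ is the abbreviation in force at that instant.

2021-10-30 05:12 CRK

Query: 2021-10-30 07:12 UTC
Rule 2/2 (CRK, -02:00): 2021-10-22 08:38 UTC ≤ query < +∞
7·60 + 12 - 120 = 312 min
312 = 0·1440 + 312; 312 = 5·60 + 12 → 05:12, same day
→ 2021-10-30 05:12 CRK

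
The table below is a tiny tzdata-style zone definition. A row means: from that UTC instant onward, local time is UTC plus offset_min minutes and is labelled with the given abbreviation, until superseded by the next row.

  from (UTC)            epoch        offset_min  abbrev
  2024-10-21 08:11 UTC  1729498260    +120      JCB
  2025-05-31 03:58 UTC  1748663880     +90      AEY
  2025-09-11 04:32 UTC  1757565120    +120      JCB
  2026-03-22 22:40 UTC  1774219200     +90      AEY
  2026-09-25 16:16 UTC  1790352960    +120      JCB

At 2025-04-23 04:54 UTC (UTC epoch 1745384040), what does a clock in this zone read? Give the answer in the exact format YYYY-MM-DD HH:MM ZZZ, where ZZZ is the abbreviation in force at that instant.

Query: 2025-04-23 04:54 UTC
Rule 1/5 (JCB, +02:00): 2024-10-21 08:11 UTC ≤ query < 2025-05-31 03:58 UTC
4·60 + 54 + 120 = 414 min
414 = 0·1440 + 414; 414 = 6·60 + 54 → 06:54, same day
→ 2025-04-23 06:54 JCB

2025-04-23 06:54 JCB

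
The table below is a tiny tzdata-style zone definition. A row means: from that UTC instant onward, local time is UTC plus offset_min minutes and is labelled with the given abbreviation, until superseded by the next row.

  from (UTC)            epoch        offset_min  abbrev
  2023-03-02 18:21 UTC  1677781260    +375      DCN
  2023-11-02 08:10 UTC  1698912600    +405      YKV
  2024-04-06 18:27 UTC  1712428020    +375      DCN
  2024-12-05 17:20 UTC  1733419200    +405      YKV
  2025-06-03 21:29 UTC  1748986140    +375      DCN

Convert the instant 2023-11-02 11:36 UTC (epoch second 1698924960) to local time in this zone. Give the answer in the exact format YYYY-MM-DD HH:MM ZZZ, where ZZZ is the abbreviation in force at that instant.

2023-11-02 18:21 YKV

Query: 2023-11-02 11:36 UTC
Rule 2/5 (YKV, +06:45): 2023-11-02 08:10 UTC ≤ query < 2024-04-06 18:27 UTC
11·60 + 36 + 405 = 1101 min
1101 = 0·1440 + 1101; 1101 = 18·60 + 21 → 18:21, same day
→ 2023-11-02 18:21 YKV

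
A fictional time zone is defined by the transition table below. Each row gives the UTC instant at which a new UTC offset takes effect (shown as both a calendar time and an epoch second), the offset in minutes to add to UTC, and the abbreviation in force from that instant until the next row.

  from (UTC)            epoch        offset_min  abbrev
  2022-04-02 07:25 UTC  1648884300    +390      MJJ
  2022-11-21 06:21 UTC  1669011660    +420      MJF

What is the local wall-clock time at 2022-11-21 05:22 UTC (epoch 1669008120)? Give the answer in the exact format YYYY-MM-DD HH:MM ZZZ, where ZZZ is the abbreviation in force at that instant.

Query: 2022-11-21 05:22 UTC
Rule 1/2 (MJJ, +06:30): 2022-04-02 07:25 UTC ≤ query < 2022-11-21 06:21 UTC
5·60 + 22 + 390 = 712 min
712 = 0·1440 + 712; 712 = 11·60 + 52 → 11:52, same day
→ 2022-11-21 11:52 MJJ

2022-11-21 11:52 MJJ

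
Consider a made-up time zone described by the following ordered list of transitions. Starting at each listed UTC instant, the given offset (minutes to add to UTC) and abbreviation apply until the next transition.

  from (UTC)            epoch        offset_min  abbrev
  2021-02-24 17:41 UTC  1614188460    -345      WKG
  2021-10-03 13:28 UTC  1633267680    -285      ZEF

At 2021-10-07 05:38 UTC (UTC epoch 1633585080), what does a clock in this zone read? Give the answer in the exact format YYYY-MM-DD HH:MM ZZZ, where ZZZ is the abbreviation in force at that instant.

2021-10-07 00:53 ZEF

Query: 2021-10-07 05:38 UTC
Rule 2/2 (ZEF, -04:45): 2021-10-03 13:28 UTC ≤ query < +∞
5·60 + 38 - 285 = 53 min
53 = 0·1440 + 53; 53 = 0·60 + 53 → 00:53, same day
→ 2021-10-07 00:53 ZEF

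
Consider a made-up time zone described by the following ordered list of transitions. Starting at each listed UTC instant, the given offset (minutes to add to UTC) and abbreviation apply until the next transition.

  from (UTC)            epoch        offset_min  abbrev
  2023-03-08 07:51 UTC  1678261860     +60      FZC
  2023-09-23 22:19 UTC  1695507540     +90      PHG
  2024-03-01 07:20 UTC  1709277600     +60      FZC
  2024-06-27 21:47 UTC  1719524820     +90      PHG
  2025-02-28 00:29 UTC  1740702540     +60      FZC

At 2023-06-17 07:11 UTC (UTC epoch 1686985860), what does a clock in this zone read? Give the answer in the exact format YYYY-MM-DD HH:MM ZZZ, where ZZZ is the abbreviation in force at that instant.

Query: 2023-06-17 07:11 UTC
Rule 1/5 (FZC, +01:00): 2023-03-08 07:51 UTC ≤ query < 2023-09-23 22:19 UTC
7·60 + 11 + 60 = 491 min
491 = 0·1440 + 491; 491 = 8·60 + 11 → 08:11, same day
→ 2023-06-17 08:11 FZC

2023-06-17 08:11 FZC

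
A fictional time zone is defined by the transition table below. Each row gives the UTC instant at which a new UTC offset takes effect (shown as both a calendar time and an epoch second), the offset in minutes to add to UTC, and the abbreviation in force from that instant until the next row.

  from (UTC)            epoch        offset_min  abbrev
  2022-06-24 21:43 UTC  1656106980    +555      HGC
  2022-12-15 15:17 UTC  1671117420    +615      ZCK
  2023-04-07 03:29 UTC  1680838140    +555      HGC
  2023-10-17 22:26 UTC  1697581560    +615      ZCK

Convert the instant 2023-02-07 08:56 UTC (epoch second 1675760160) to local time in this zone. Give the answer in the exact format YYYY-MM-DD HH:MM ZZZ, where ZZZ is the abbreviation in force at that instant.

2023-02-07 19:11 ZCK

Query: 2023-02-07 08:56 UTC
Rule 2/4 (ZCK, +10:15): 2022-12-15 15:17 UTC ≤ query < 2023-04-07 03:29 UTC
8·60 + 56 + 615 = 1151 min
1151 = 0·1440 + 1151; 1151 = 19·60 + 11 → 19:11, same day
→ 2023-02-07 19:11 ZCK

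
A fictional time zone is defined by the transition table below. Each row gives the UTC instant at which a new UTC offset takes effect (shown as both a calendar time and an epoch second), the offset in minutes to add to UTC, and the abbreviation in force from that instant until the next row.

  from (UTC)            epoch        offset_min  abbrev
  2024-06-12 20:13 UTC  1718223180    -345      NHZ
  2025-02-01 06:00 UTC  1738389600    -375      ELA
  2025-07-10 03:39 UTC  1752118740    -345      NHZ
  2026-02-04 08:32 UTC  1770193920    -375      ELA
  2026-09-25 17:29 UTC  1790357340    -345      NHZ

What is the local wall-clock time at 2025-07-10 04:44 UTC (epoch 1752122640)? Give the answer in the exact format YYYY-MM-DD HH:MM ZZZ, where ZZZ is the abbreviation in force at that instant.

2025-07-09 22:59 NHZ

Query: 2025-07-10 04:44 UTC
Rule 3/5 (NHZ, -05:45): 2025-07-10 03:39 UTC ≤ query < 2026-02-04 08:32 UTC
4·60 + 44 - 345 = -61 min
-61 = -1·1440 + 1379; 1379 = 22·60 + 59 → 22:59, 2025-07-10 - 1 day = 2025-07-09
→ 2025-07-09 22:59 NHZ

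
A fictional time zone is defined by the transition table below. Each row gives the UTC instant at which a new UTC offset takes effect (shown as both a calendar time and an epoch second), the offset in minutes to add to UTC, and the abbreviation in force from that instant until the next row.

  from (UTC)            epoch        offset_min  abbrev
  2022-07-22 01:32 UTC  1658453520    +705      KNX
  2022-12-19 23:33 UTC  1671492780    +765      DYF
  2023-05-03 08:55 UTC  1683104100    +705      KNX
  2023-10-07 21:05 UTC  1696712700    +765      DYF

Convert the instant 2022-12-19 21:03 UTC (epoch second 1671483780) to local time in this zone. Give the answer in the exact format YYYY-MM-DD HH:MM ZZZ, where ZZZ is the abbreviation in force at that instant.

2022-12-20 08:48 KNX

Query: 2022-12-19 21:03 UTC
Rule 1/4 (KNX, +11:45): 2022-07-22 01:32 UTC ≤ query < 2022-12-19 23:33 UTC
21·60 + 3 + 705 = 1968 min
1968 = 1·1440 + 528; 528 = 8·60 + 48 → 08:48, 2022-12-19 + 1 day = 2022-12-20
→ 2022-12-20 08:48 KNX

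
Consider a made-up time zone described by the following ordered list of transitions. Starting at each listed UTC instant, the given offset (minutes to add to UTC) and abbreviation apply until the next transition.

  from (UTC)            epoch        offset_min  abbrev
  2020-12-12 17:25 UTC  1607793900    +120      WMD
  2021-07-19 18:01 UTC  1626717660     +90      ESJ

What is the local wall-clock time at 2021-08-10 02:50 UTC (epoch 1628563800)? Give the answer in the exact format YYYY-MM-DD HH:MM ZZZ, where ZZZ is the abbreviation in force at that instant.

2021-08-10 04:20 ESJ

Query: 2021-08-10 02:50 UTC
Rule 2/2 (ESJ, +01:30): 2021-07-19 18:01 UTC ≤ query < +∞
2·60 + 50 + 90 = 260 min
260 = 0·1440 + 260; 260 = 4·60 + 20 → 04:20, same day
→ 2021-08-10 04:20 ESJ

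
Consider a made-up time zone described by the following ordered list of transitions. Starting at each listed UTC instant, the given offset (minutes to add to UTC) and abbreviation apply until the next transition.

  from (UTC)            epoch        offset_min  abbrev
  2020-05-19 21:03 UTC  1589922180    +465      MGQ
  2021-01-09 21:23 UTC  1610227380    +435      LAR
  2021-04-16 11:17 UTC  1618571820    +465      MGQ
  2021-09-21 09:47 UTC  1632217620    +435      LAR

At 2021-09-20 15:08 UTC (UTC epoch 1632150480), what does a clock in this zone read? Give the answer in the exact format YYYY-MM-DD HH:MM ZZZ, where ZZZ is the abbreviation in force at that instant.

Query: 2021-09-20 15:08 UTC
Rule 3/4 (MGQ, +07:45): 2021-04-16 11:17 UTC ≤ query < 2021-09-21 09:47 UTC
15·60 + 8 + 465 = 1373 min
1373 = 0·1440 + 1373; 1373 = 22·60 + 53 → 22:53, same day
→ 2021-09-20 22:53 MGQ

2021-09-20 22:53 MGQ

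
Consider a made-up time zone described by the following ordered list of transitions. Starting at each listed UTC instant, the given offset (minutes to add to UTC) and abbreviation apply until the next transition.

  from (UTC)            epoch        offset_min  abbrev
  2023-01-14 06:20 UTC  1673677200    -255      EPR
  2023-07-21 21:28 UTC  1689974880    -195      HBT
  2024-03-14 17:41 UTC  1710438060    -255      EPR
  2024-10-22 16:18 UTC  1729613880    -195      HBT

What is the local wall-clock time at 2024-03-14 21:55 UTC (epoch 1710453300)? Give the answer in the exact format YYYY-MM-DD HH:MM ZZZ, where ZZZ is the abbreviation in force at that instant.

2024-03-14 17:40 EPR

Query: 2024-03-14 21:55 UTC
Rule 3/4 (EPR, -04:15): 2024-03-14 17:41 UTC ≤ query < 2024-10-22 16:18 UTC
21·60 + 55 - 255 = 1060 min
1060 = 0·1440 + 1060; 1060 = 17·60 + 40 → 17:40, same day
→ 2024-03-14 17:40 EPR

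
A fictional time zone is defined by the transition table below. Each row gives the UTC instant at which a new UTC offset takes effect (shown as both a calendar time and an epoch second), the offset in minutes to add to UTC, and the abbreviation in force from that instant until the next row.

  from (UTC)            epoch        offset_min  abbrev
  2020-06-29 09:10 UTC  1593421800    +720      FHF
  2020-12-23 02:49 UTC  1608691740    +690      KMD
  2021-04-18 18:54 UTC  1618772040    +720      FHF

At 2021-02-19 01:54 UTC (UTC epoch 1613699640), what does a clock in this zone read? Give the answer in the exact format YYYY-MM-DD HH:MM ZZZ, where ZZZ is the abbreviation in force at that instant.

2021-02-19 13:24 KMD

Query: 2021-02-19 01:54 UTC
Rule 2/3 (KMD, +11:30): 2020-12-23 02:49 UTC ≤ query < 2021-04-18 18:54 UTC
1·60 + 54 + 690 = 804 min
804 = 0·1440 + 804; 804 = 13·60 + 24 → 13:24, same day
→ 2021-02-19 13:24 KMD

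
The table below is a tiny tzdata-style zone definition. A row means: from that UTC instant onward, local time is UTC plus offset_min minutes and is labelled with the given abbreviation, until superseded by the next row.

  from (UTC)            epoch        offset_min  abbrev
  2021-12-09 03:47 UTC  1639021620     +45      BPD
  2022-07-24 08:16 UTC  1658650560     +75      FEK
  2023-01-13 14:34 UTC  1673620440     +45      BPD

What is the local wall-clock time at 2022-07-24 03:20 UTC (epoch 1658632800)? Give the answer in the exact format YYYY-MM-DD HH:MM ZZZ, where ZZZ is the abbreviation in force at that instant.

2022-07-24 04:05 BPD

Query: 2022-07-24 03:20 UTC
Rule 1/3 (BPD, +00:45): 2021-12-09 03:47 UTC ≤ query < 2022-07-24 08:16 UTC
3·60 + 20 + 45 = 245 min
245 = 0·1440 + 245; 245 = 4·60 + 5 → 04:05, same day
→ 2022-07-24 04:05 BPD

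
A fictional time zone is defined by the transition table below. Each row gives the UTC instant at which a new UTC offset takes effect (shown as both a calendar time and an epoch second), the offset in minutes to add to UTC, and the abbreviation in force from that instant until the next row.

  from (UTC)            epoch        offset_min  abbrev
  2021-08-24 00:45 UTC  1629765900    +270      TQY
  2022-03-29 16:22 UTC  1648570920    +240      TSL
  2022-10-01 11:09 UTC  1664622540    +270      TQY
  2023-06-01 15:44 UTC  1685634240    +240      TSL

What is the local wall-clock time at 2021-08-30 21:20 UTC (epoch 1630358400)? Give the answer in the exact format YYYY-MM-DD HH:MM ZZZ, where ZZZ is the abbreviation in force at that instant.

Query: 2021-08-30 21:20 UTC
Rule 1/4 (TQY, +04:30): 2021-08-24 00:45 UTC ≤ query < 2022-03-29 16:22 UTC
21·60 + 20 + 270 = 1550 min
1550 = 1·1440 + 110; 110 = 1·60 + 50 → 01:50, 2021-08-30 + 1 day = 2021-08-31
→ 2021-08-31 01:50 TQY

2021-08-31 01:50 TQY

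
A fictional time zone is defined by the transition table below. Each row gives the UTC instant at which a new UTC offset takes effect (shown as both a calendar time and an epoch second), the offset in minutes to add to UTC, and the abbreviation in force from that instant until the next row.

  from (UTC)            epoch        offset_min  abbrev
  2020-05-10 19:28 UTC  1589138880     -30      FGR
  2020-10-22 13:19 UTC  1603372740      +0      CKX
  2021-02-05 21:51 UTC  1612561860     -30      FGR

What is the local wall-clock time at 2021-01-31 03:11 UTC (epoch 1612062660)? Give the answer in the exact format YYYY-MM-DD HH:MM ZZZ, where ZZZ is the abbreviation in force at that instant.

2021-01-31 03:11 CKX

Query: 2021-01-31 03:11 UTC
Rule 2/3 (CKX, +00:00): 2020-10-22 13:19 UTC ≤ query < 2021-02-05 21:51 UTC
3·60 + 11 + 0 = 191 min
191 = 0·1440 + 191; 191 = 3·60 + 11 → 03:11, same day
→ 2021-01-31 03:11 CKX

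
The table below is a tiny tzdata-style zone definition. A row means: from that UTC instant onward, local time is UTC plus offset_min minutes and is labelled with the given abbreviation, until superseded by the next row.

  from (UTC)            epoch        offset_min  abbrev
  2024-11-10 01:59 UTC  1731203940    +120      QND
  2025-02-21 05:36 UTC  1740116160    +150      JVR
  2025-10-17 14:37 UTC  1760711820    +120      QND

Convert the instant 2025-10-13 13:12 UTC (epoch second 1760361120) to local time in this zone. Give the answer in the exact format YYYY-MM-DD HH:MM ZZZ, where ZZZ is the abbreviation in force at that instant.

Query: 2025-10-13 13:12 UTC
Rule 2/3 (JVR, +02:30): 2025-02-21 05:36 UTC ≤ query < 2025-10-17 14:37 UTC
13·60 + 12 + 150 = 942 min
942 = 0·1440 + 942; 942 = 15·60 + 42 → 15:42, same day
→ 2025-10-13 15:42 JVR

2025-10-13 15:42 JVR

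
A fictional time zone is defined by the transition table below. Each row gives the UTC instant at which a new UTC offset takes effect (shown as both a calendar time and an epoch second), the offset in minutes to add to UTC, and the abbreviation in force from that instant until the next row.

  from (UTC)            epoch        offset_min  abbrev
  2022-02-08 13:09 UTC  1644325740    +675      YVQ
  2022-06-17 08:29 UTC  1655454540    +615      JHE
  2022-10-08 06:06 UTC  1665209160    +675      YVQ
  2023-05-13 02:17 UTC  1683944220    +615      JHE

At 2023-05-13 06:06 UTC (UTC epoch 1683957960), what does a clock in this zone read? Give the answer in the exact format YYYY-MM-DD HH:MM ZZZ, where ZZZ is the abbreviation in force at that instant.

Query: 2023-05-13 06:06 UTC
Rule 4/4 (JHE, +10:15): 2023-05-13 02:17 UTC ≤ query < +∞
6·60 + 6 + 615 = 981 min
981 = 0·1440 + 981; 981 = 16·60 + 21 → 16:21, same day
→ 2023-05-13 16:21 JHE

2023-05-13 16:21 JHE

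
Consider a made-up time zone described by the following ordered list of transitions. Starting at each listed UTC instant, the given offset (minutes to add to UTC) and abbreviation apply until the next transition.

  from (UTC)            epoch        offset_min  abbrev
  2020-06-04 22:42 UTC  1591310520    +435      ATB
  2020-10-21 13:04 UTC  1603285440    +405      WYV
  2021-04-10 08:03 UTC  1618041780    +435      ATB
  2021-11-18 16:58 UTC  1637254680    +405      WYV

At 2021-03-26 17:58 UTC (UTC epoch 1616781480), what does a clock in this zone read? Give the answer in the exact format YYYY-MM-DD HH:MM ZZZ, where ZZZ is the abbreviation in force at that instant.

2021-03-27 00:43 WYV

Query: 2021-03-26 17:58 UTC
Rule 2/4 (WYV, +06:45): 2020-10-21 13:04 UTC ≤ query < 2021-04-10 08:03 UTC
17·60 + 58 + 405 = 1483 min
1483 = 1·1440 + 43; 43 = 0·60 + 43 → 00:43, 2021-03-26 + 1 day = 2021-03-27
→ 2021-03-27 00:43 WYV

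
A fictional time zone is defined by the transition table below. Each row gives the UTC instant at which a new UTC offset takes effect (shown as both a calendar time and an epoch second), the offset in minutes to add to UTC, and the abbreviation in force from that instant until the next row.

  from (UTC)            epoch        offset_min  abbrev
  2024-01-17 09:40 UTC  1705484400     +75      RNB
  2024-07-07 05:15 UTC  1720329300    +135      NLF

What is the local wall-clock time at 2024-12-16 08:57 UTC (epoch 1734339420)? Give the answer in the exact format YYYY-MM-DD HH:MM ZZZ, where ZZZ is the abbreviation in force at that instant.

2024-12-16 11:12 NLF

Query: 2024-12-16 08:57 UTC
Rule 2/2 (NLF, +02:15): 2024-07-07 05:15 UTC ≤ query < +∞
8·60 + 57 + 135 = 672 min
672 = 0·1440 + 672; 672 = 11·60 + 12 → 11:12, same day
→ 2024-12-16 11:12 NLF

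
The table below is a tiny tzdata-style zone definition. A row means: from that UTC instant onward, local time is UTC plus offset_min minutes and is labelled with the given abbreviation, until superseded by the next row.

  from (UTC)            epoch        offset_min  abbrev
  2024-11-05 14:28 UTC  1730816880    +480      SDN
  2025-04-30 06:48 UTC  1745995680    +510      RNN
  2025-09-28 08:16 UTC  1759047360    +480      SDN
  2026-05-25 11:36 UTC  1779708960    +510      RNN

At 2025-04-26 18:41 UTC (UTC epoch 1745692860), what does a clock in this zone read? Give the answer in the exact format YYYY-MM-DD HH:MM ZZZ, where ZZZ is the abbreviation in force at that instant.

2025-04-27 02:41 SDN

Query: 2025-04-26 18:41 UTC
Rule 1/4 (SDN, +08:00): 2024-11-05 14:28 UTC ≤ query < 2025-04-30 06:48 UTC
18·60 + 41 + 480 = 1601 min
1601 = 1·1440 + 161; 161 = 2·60 + 41 → 02:41, 2025-04-26 + 1 day = 2025-04-27
→ 2025-04-27 02:41 SDN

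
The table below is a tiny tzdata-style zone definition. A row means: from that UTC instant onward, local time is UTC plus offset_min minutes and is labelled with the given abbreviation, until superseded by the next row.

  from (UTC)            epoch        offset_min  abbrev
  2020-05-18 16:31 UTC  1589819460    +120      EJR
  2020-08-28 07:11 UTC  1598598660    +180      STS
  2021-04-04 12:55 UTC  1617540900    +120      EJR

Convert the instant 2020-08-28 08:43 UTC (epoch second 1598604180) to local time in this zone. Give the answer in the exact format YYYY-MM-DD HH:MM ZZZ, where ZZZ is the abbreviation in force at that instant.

Query: 2020-08-28 08:43 UTC
Rule 2/3 (STS, +03:00): 2020-08-28 07:11 UTC ≤ query < 2021-04-04 12:55 UTC
8·60 + 43 + 180 = 703 min
703 = 0·1440 + 703; 703 = 11·60 + 43 → 11:43, same day
→ 2020-08-28 11:43 STS

2020-08-28 11:43 STS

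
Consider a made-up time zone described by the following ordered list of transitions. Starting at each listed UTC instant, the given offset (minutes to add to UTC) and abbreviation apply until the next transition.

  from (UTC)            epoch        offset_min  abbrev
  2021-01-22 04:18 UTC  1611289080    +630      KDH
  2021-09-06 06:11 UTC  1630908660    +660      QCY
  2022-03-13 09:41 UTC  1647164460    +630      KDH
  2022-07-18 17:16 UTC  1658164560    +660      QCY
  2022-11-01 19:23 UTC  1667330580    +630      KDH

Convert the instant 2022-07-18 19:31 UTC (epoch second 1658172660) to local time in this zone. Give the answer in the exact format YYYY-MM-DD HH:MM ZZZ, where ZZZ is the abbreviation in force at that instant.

2022-07-19 06:31 QCY

Query: 2022-07-18 19:31 UTC
Rule 4/5 (QCY, +11:00): 2022-07-18 17:16 UTC ≤ query < 2022-11-01 19:23 UTC
19·60 + 31 + 660 = 1831 min
1831 = 1·1440 + 391; 391 = 6·60 + 31 → 06:31, 2022-07-18 + 1 day = 2022-07-19
→ 2022-07-19 06:31 QCY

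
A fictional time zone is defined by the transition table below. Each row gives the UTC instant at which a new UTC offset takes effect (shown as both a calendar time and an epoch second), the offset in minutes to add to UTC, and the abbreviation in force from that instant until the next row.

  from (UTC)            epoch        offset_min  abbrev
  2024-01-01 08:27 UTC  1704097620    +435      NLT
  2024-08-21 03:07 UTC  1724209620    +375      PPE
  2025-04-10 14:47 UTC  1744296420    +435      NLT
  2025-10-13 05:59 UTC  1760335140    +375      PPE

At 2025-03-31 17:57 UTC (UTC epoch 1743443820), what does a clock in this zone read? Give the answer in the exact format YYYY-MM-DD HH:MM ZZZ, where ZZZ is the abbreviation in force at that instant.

2025-04-01 00:12 PPE

Query: 2025-03-31 17:57 UTC
Rule 2/4 (PPE, +06:15): 2024-08-21 03:07 UTC ≤ query < 2025-04-10 14:47 UTC
17·60 + 57 + 375 = 1452 min
1452 = 1·1440 + 12; 12 = 0·60 + 12 → 00:12, 2025-03-31 + 1 day = 2025-04-01
→ 2025-04-01 00:12 PPE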